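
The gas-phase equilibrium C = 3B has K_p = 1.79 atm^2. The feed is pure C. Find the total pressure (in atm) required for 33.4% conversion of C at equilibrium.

P = 1.82 atm

Basis: 1 mol C initially; let X = conversion of C. Extent ξ = X.
At extent ξ: n_C = 1 − X; n_B = 3X.
Summing: n_T = 1 + 2X.
K_p = p_B^3 / (p_C) with p_i = (n_i/n_T)·P.
At X = 0.334: the mole-fraction product g(X) = Π y_i^ν_i = 0.5429. Since K_p = g(X)·P^{2}, P = (K_p/g)^(1/2) = (1.79/0.5429)^(1/2) = 1.82 atm.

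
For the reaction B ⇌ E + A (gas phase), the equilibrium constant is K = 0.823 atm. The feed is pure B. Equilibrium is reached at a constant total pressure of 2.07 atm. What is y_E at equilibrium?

Let X = conversion of B (basis 1 mol B); extent of reaction ξ = X.
Moles: n_B = 1 − X; n_E = X; n_A = X.
Summing: n_T = 1 + X.
With p_i = (n_i/n_T)P, K = p_E p_A / (p_B).
Equating to 0.823 atm and solving on 0 < X < 1: X = 0.533.
Then n_E = 0.533, n_T = 1.53, so y_E = 0.348.

y_E = 0.348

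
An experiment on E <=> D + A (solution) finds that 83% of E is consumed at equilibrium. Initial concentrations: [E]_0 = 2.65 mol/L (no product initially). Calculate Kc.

Kc = 10.7 mol/L

Let X = conversion of E.
Concentrations: [E] = 2.65 − 2.65X; [D] = 2.65X; [A] = 2.65X.
At X = 0.83: [E] = 0.45, [D] = 2.2, [A] = 2.2.
Kc = [D] [A] / ([E]) = 10.7 mol/L.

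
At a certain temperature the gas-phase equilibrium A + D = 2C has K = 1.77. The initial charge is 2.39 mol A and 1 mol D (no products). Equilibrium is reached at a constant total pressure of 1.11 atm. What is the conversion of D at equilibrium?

Let X = conversion of D (basis 1 mol D); extent of reaction ξ = X.
At extent ξ: n_A = 2.39 − X; n_D = 1 − X; n_C = 2X.
Since Δν = 0, n_T = 3.39 throughout.
With p_i = (n_i/n_T)P, K = p_C^2 / (p_A p_D).
Setting this equal to 1.77 and taking the physical root (0 < X < 1) gives X = 0.580.

X = 0.580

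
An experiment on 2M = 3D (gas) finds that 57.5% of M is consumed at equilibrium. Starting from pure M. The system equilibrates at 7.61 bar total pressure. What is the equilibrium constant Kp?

Kp = 21 bar

Basis: 1 mol M initially; let X = conversion of M. Extent ξ = 0.5X.
Moles: n_M = 1 − X; n_D = 1.5X.
Total moles n_T = 1 + 0.5X.
At X = 0.575: n_M = 0.425, n_D = 0.862, n_T = 1.29.
p_i = (n_i/n_T)·P. Kp = p_D^3 / (p_M^2) = 21 bar.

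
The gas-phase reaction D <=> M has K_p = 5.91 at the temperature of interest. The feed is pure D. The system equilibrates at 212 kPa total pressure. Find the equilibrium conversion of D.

Take 1 mol D as basis and let X be its fractional conversion, so ξ = X.
At extent ξ: n_D = 1 − X; n_M = X.
Total moles n_T = 1 (Δν = 0, constant).
Mole fractions y_i = n_i/n_T; K_p = p_M / (p_D) with p_i = y_i·P.
This yields a degree-1 equation in X; solving on (0,1), X = 0.855.

X = 0.855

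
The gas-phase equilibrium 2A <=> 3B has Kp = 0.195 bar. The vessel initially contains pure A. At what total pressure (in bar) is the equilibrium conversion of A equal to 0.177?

Take 1 mol A as basis and let X be its fractional conversion, so ξ = 0.5X.
Moles: n_A = 1 − X; n_B = 1.5X.
Summing: n_T = 1 + 0.5X.
Kp = p_B^3 / (p_A^2) with p_i = (n_i/n_T)·P.
At X = 0.177: the mole-fraction product g(X) = Π y_i^ν_i = 0.02538. Since Kp = g(X)·P^{1}, P = (Kp/g)^(1/1) = (0.195/0.02538)^(1/1) = 7.68 bar.

P = 7.68 bar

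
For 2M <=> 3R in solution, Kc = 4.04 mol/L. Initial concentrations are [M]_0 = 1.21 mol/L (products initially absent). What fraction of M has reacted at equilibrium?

Let X = conversion of M; extent ξ = 1.21X/2 mol/L.
Concentrations: [M] = 1.21 − 1.21X; [R] = 1.81X.
Kc = [R]^3 / ([M]^2).
This equals 4.04 at X = 0.569 (the root in 0 < X < 1).

X = 0.569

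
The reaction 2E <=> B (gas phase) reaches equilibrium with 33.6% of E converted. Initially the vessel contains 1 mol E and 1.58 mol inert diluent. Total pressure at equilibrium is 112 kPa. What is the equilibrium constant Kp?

Kp = 0.00821 kPa^-1

Let X = conversion of E (basis 1 mol E); extent of reaction ξ = 0.5X.
Species balance: n_E = 1 − X; n_B = 0.5X; n_I = 1.58 (inert).
n_T = Σnᵢ = 2.58 − 0.5X.
At X = 0.336: n_E = 0.664, n_B = 0.168, n_T = 2.41.
p_i = (n_i/n_T)·P. Kp = p_B / (p_E^2) = 0.00821 kPa^-1.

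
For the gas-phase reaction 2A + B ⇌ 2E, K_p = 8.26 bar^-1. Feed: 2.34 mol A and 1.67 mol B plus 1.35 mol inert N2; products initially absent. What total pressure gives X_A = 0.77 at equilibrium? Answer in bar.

P = 7.87 bar

Let X = conversion of A (basis 2.34 mol A); extent of reaction ξ = 1.17X.
Mole table: n_A = 2.34 − 2.34X; n_B = 1.67 − 1.17X; n_E = 2.34X; n_I = 1.35 (inert).
Total moles n_T = 5.36 − 1.17X.
K_p = p_E^2 / (p_A^2 p_B) with p_i = (n_i/n_T)·P.
At X = 0.77: the mole-fraction product g(X) = Π y_i^ν_i = 64.98. Since K_p = g(X)·P^{-1}, P = (g/K_p)^(1/1) = (64.98/8.26)^(1/1) = 7.87 bar.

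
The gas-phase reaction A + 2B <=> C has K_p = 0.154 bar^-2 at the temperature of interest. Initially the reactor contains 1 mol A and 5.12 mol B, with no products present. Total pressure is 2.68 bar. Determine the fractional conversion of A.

Take 1 mol A as basis and let X be its fractional conversion, so ξ = X.
At extent ξ: n_A = 1 − X; n_B = 5.12 − 2X; n_C = X.
n_T = Σnᵢ = 6.12 − 2X.
Mole fractions y_i = n_i/n_T; K_p = p_C / (p_A p_B^2) with p_i = y_i·P.
Substituting and setting equal to 0.154 bar^-2 gives a polynomial in X; the root in (0,1) is X = 0.421.

X = 0.421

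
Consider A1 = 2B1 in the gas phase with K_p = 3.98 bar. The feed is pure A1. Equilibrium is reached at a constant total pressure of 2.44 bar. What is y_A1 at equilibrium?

y_A1 = 0.300

Take 1 mol A1 as basis and let X be its fractional conversion, so ξ = X.
Species balance: n_A1 = 1 − X; n_B1 = 2X.
Summing: n_T = 1 + X.
y_i = n_i/n_T, p_i = y_i·P. K_p = p_B1^2 / (p_A1).
Substituting and setting equal to 3.98 bar gives a polynomial in X; the root in (0,1) is X = 0.538.
Then n_A1 = 0.462, n_T = 1.54, so y_A1 = 0.300.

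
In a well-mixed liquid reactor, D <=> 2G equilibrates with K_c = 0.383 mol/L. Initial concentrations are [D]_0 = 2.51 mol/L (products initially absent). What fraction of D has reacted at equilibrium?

Let X = conversion of D; extent ξ = 2.51·X mol/L.
Concentrations: [D] = 2.51 − 2.51X; [G] = 5.02X.
K_c = [G]^2 / ([D]).
Setting equal to 0.383 and solving for X on (0,1) gives X = 0.177.

X = 0.177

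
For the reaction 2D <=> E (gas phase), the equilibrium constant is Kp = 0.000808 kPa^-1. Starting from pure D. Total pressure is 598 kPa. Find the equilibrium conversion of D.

X = 0.416

Take 1 mol D as basis and let X be its fractional conversion, so ξ = 0.5X.
Species balance: n_D = 1 − X; n_E = 0.5X.
Summing: n_T = 1 − 0.5X.
With p_i = (n_i/n_T)P, Kp = p_E / (p_D^2).
Equating to 0.000808 kPa^-1 and solving on 0 < X < 1: X = 0.416.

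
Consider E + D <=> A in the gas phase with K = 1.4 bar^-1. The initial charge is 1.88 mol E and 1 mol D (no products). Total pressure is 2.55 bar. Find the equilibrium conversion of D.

X = 0.662

Let X = conversion of D (basis 1 mol D); extent of reaction ξ = X.
Species balance: n_E = 1.88 − X; n_D = 1 − X; n_A = X.
n_T = Σnᵢ = 2.88 − X.
With p_i = (n_i/n_T)P, K = p_A / (p_E p_D).
This yields a degree-2 equation in X; solving on (0,1), X = 0.662.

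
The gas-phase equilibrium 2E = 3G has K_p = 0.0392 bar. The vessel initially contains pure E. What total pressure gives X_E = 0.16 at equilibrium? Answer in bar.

Basis: 1 mol E initially; let X = conversion of E. Extent ξ = 0.5X.
Mole table: n_E = 1 − X; n_G = 1.5X.
Total moles n_T = 1 + 0.5X.
K_p = p_G^3 / (p_E^2) with p_i = (n_i/n_T)·P.
At X = 0.16: the mole-fraction product g(X) = Π y_i^ν_i = 0.01814. Since K_p = g(X)·P^{1}, P = (K_p/g)^(1/1) = (0.0392/0.01814)^(1/1) = 2.16 bar.

P = 2.16 bar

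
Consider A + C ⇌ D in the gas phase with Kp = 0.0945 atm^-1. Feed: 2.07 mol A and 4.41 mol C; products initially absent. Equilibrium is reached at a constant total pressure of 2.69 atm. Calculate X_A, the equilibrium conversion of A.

Let X = conversion of A (basis 2.07 mol A); extent of reaction ξ = 2.07X.
At extent ξ: n_A = 2.07 − 2.07X; n_C = 4.41 − 2.07X; n_D = 2.07X.
n_T = Σnᵢ = 6.48 − 2.07X.
y_i = n_i/n_T, p_i = y_i·P. Kp = p_D / (p_A p_C).
Setting this equal to 0.0945 atm^-1 and taking the physical root (0 < X < 1) gives X = 0.145.

X = 0.145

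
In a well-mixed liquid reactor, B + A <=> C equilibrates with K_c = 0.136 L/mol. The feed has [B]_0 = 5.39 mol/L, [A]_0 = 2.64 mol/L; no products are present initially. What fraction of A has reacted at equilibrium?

X = 0.374

Let X = conversion of A; extent ξ = 2.64·X mol/L.
Concentrations: [B] = 5.39 − 2.64X; [A] = 2.64 − 2.64X; [C] = 2.64X.
K_c = [C] / ([B] [A]).
Solving K_c = 0.136 for X ∈ (0,1): X = 0.374.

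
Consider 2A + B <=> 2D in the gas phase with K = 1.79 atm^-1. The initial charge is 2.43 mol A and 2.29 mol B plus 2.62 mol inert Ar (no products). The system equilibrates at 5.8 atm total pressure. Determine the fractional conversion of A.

Take 2.43 mol A as basis and let X be its fractional conversion, so ξ = 1.22X.
At extent ξ: n_A = 2.43 − 2.43X; n_B = 2.29 − 1.22X; n_D = 2.43X; n_I = 2.62 (inert).
Summing: n_T = 7.34 − 1.22X.
With p_i = (n_i/n_T)P, K = p_D^2 / (p_A^2 p_B).
Setting this equal to 1.79 atm^-1 and taking the physical root (0 < X < 1) gives X = 0.610.

X = 0.610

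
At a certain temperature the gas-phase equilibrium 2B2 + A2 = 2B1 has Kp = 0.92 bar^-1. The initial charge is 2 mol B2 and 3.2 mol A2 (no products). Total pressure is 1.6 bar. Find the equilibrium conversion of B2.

Let X = conversion of B2 (basis 2 mol B2); extent of reaction ξ = X.
Mole table: n_B2 = 2 − 2X; n_A2 = 3.2 − X; n_B1 = 2X.
n_T = Σnᵢ = 5.2 − X.
With p_i = (n_i/n_T)P, Kp = p_B1^2 / (p_B2^2 p_A2).
Setting this equal to 0.92 bar^-1 and taking the physical root (0 < X < 1) gives X = 0.479.

X = 0.479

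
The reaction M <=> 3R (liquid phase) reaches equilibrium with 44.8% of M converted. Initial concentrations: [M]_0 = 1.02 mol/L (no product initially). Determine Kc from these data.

Kc = 4.58 (mol/L)^2

Let X = conversion of M.
Concentrations: [M] = 1.02 − 1.02X; [R] = 3.06X.
At X = 0.448: [M] = 0.563, [R] = 1.37.
Kc = [R]^3 / ([M]) = 4.58 (mol/L)^2.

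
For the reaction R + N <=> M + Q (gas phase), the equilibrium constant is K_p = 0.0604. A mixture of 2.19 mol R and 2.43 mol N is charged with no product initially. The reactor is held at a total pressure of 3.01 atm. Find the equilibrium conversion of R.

Let X = conversion of R (basis 2.19 mol R); extent of reaction ξ = 2.19X.
At extent ξ: n_R = 2.19 − 2.19X; n_N = 2.43 − 2.19X; n_M = 2.19X; n_Q = 2.19X.
Total moles n_T = 4.62 (Δν = 0, constant).
Mole fractions y_i = n_i/n_T; K_p = p_M p_Q / (p_R p_N) with p_i = y_i·P.
Setting this equal to 0.0604 and taking the physical root (0 < X < 1) gives X = 0.208.

X = 0.208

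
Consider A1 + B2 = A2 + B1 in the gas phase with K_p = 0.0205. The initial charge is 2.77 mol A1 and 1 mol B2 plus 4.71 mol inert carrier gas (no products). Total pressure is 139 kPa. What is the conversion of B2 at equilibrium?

Basis: 1 mol B2 initially; let X = conversion of B2. Extent ξ = X.
At extent ξ: n_A1 = 2.77 − X; n_B2 = 1 − X; n_A2 = X; n_B1 = X; n_I = 4.71 (inert).
Total moles n_T = 8.48 (Δν = 0, constant).
Mole fractions y_i = n_i/n_T; K_p = p_A2 p_B1 / (p_A1 p_B2) with p_i = y_i·P.
Equating to 0.0205 and solving on 0 < X < 1: X = 0.205.

X = 0.205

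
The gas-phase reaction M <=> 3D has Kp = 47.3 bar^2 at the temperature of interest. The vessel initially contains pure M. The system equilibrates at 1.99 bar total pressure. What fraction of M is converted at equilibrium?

X = 0.821

Let X = conversion of M (basis 1 mol M); extent of reaction ξ = X.
Moles: n_M = 1 − X; n_D = 3X.
n_T = Σnᵢ = 1 + 2X.
Mole fractions y_i = n_i/n_T; Kp = p_D^3 / (p_M) with p_i = y_i·P.
This yields a degree-3 equation in X; solving on (0,1), X = 0.821.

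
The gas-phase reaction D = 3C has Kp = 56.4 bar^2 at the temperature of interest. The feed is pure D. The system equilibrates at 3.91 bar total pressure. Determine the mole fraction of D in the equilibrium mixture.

y_D = 0.160

Let X = conversion of D (basis 1 mol D); extent of reaction ξ = X.
At extent ξ: n_D = 1 − X; n_C = 3X.
Summing: n_T = 1 + 2X.
y_i = n_i/n_T, p_i = y_i·P. Kp = p_C^3 / (p_D).
Equating to 56.4 bar^2 and solving on 0 < X < 1: X = 0.636.
Then n_D = 0.364, n_T = 2.27, so y_D = 0.160.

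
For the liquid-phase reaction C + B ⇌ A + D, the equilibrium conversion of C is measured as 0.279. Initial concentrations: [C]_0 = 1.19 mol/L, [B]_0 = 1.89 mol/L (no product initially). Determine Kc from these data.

Let X = conversion of C.
Concentrations: [C] = 1.19 − 1.19X; [B] = 1.89 − 1.19X; [A] = 1.19X; [D] = 1.19X.
At X = 0.279: [C] = 0.858, [B] = 1.56, [A] = 0.332, [D] = 0.332.
Kc = [A] [D] / ([C] [B]) = 0.0825.

Kc = 0.0825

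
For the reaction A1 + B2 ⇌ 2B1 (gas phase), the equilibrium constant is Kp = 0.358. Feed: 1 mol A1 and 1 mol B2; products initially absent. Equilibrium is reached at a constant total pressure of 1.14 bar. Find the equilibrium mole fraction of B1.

y_B1 = 0.230

Let X = conversion of A1 (basis 1 mol A1); extent of reaction ξ = X.
Species balance: n_A1 = 1 − X; n_B2 = 1 − X; n_B1 = 2X.
n_T stays at 2 (no change in mole number).
With p_i = (n_i/n_T)P, Kp = p_B1^2 / (p_A1 p_B2).
This yields a degree-2 equation in X; solving on (0,1), X = 0.230.
Then n_B1 = 0.461, n_T = 2, so y_B1 = 0.230.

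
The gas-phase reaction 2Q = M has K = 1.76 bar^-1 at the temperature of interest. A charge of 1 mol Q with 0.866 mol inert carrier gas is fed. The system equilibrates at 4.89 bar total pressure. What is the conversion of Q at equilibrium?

X = 0.746

Basis: 1 mol Q initially; let X = conversion of Q. Extent ξ = 0.5X.
Mole table: n_Q = 1 − X; n_M = 0.5X; n_I = 0.866 (inert).
Summing: n_T = 1.87 − 0.5X.
Mole fractions y_i = n_i/n_T; K = p_M / (p_Q^2) with p_i = y_i·P.
Substituting and setting equal to 1.76 bar^-1 gives a polynomial in X; the root in (0,1) is X = 0.746.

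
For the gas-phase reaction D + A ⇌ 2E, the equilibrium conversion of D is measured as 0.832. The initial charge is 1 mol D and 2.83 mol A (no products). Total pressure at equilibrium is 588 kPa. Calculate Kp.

Take 1 mol D as basis and let X be its fractional conversion, so ξ = X.
At extent ξ: n_D = 1 − X; n_A = 2.83 − X; n_E = 2X.
Total moles n_T = 3.83 (Δν = 0, constant).
At X = 0.832: n_D = 0.168, n_A = 2, n_E = 1.66, n_T = 3.83.
p_i = (n_i/n_T)·P. Kp = p_E^2 / (p_D p_A) = 8.25.

Kp = 8.25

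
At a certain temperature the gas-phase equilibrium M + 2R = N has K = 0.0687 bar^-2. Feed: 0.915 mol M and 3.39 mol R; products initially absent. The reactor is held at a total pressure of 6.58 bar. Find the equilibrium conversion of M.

Let X = conversion of M (basis 0.915 mol M); extent of reaction ξ = 0.915X.
Species balance: n_M = 0.915 − 0.915X; n_R = 3.39 − 1.83X; n_N = 0.915X.
Summing: n_T = 4.3 − 1.83X.
y_i = n_i/n_T, p_i = y_i·P. K = p_N / (p_M p_R^2).
Setting this equal to 0.0687 bar^-2 and taking the physical root (0 < X < 1) gives X = 0.603.

X = 0.603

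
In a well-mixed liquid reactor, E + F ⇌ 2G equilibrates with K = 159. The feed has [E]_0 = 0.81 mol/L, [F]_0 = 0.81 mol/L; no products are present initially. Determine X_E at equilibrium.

X = 0.863

Let X = conversion of E; extent ξ = 0.81·X mol/L.
Concentrations: [E] = 0.81 − 0.81X; [F] = 0.81 − 0.81X; [G] = 1.62X.
K = [G]^2 / ([E] [F]).
Equating to 159: the physical root is X = 0.863.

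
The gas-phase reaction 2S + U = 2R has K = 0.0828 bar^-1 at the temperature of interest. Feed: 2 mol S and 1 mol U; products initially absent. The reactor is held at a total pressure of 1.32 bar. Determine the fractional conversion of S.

Let X = conversion of S (basis 2 mol S); extent of reaction ξ = X.
Mole table: n_S = 2 − 2X; n_U = 1 − X; n_R = 2X.
n_T = Σnᵢ = 3 − X.
y_i = n_i/n_T, p_i = y_i·P. K = p_R^2 / (p_S^2 p_U).
Setting this equal to 0.0828 bar^-1 and taking the physical root (0 < X < 1) gives X = 0.153.

X = 0.153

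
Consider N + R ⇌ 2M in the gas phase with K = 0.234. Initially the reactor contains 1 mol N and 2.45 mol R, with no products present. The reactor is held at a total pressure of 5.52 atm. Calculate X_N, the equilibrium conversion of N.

Basis: 1 mol N initially; let X = conversion of N. Extent ξ = X.
Mole table: n_N = 1 − X; n_R = 2.45 − X; n_M = 2X.
Total moles n_T = 3.45 (Δν = 0, constant).
y_i = n_i/n_T, p_i = y_i·P. K = p_M^2 / (p_N p_R).
Substituting and setting equal to 0.234 gives a polynomial in X; the root in (0,1) is X = 0.297.

X = 0.297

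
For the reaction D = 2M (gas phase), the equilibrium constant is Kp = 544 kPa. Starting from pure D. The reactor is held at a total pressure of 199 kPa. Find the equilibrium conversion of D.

X = 0.637

Take 1 mol D as basis and let X be its fractional conversion, so ξ = X.
Moles: n_D = 1 − X; n_M = 2X.
n_T = Σnᵢ = 1 + X.
Mole fractions y_i = n_i/n_T; Kp = p_M^2 / (p_D) with p_i = y_i·P.
Setting this equal to 544 kPa and taking the physical root (0 < X < 1) gives X = 0.637.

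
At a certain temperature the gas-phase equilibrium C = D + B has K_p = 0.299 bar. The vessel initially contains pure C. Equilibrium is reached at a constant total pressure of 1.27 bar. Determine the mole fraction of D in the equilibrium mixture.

Let X = conversion of C (basis 1 mol C); extent of reaction ξ = X.
Moles: n_C = 1 − X; n_D = X; n_B = X.
Total moles n_T = 1 + X.
y_i = n_i/n_T, p_i = y_i·P. K_p = p_D p_B / (p_C).
Substituting and setting equal to 0.299 bar gives a polynomial in X; the root in (0,1) is X = 0.437.
Then n_D = 0.437, n_T = 1.44, so y_D = 0.304.

y_D = 0.304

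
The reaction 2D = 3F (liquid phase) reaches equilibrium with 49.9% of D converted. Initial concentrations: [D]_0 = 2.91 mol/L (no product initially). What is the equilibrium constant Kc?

Let X = conversion of D.
Concentrations: [D] = 2.91 − 2.91X; [F] = 4.37X.
At X = 0.499: [D] = 1.46, [F] = 2.18.
Kc = [F]^3 / ([D]^2) = 4.86 mol/L.

Kc = 4.86 mol/L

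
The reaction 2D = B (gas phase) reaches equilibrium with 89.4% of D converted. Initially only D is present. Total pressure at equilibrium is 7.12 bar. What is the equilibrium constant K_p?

K_p = 3.09 bar^-1

Take 1 mol D as basis and let X be its fractional conversion, so ξ = 0.5X.
Species balance: n_D = 1 − X; n_B = 0.5X.
n_T = Σnᵢ = 1 − 0.5X.
At X = 0.894: n_D = 0.106, n_B = 0.447, n_T = 0.553.
p_i = (n_i/n_T)·P. K_p = p_B / (p_D^2) = 3.09 bar^-1.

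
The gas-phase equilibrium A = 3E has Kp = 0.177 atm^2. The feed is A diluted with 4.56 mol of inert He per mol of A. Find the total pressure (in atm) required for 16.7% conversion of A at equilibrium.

P = 6.38 atm

Basis: 1 mol A initially; let X = conversion of A. Extent ξ = X.
Species balance: n_A = 1 − X; n_E = 3X; n_I = 4.56 (inert).
Summing: n_T = 5.56 + 2X.
Kp = p_E^3 / (p_A) with p_i = (n_i/n_T)·P.
At X = 0.167: the mole-fraction product g(X) = Π y_i^ν_i = 0.004346. Since Kp = g(X)·P^{2}, P = (Kp/g)^(1/2) = (0.177/0.004346)^(1/2) = 6.38 atm.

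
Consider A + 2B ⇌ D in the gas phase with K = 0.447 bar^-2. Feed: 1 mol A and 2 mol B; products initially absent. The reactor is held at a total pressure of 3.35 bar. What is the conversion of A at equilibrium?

X = 0.537

Basis: 1 mol A initially; let X = conversion of A. Extent ξ = X.
Moles: n_A = 1 − X; n_B = 2 − 2X; n_D = X.
Total moles n_T = 3 − 2X.
With p_i = (n_i/n_T)P, K = p_D / (p_A p_B^2).
This yields a degree-3 equation in X; solving on (0,1), X = 0.537.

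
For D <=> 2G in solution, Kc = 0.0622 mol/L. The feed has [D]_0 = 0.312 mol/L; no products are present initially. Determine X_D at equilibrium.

X = 0.200

Let X = conversion of D; extent ξ = 0.312·X mol/L.
Concentrations: [D] = 0.312 − 0.312X; [G] = 0.624X.
Kc = [G]^2 / ([D]).
Equating to 0.0622 mol/L: the physical root is X = 0.200.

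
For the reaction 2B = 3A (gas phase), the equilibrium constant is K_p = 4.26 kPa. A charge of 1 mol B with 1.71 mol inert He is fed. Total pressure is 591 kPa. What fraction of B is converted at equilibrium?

X = 0.161

Take 1 mol B as basis and let X be its fractional conversion, so ξ = 0.5X.
Mole table: n_B = 1 − X; n_A = 1.5X; n_I = 1.71 (inert).
Summing: n_T = 2.71 + 0.5X.
Mole fractions y_i = n_i/n_T; K_p = p_A^3 / (p_B^2) with p_i = y_i·P.
Equating to 4.26 kPa and solving on 0 < X < 1: X = 0.161.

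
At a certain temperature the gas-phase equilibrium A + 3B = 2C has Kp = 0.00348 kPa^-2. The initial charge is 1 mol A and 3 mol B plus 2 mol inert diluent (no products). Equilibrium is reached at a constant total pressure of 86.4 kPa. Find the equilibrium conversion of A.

Take 1 mol A as basis and let X be its fractional conversion, so ξ = X.
Mole table: n_A = 1 − X; n_B = 3 − 3X; n_C = 2X; n_I = 2 (inert).
Total moles n_T = 6 − 2X.
Mole fractions y_i = n_i/n_T; Kp = p_C^2 / (p_A p_B^3) with p_i = y_i·P.
Setting this equal to 0.00348 kPa^-2 and taking the physical root (0 < X < 1) gives X = 0.549.

X = 0.549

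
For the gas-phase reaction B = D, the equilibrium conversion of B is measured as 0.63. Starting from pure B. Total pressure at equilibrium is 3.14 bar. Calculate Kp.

Kp = 1.7

Take 1 mol B as basis and let X be its fractional conversion, so ξ = X.
At extent ξ: n_B = 1 − X; n_D = X.
Since Δν = 0, n_T = 1 throughout.
At X = 0.63: n_B = 0.37, n_D = 0.63, n_T = 1.
p_i = (n_i/n_T)·P. Kp = p_D / (p_B) = 1.7.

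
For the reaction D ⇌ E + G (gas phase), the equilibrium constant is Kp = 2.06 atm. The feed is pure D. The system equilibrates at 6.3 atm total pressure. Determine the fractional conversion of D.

X = 0.496

Let X = conversion of D (basis 1 mol D); extent of reaction ξ = X.
At extent ξ: n_D = 1 − X; n_E = X; n_G = X.
Total moles n_T = 1 + X.
Mole fractions y_i = n_i/n_T; Kp = p_E p_G / (p_D) with p_i = y_i·P.
Substituting and setting equal to 2.06 atm gives a polynomial in X; the root in (0,1) is X = 0.496.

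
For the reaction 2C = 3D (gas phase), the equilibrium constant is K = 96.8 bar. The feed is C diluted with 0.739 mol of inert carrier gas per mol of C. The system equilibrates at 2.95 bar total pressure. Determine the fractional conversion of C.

X = 0.834

Basis: 1 mol C initially; let X = conversion of C. Extent ξ = 0.5X.
Mole table: n_C = 1 − X; n_D = 1.5X; n_I = 0.739 (inert).
n_T = Σnᵢ = 1.74 + 0.5X.
Mole fractions y_i = n_i/n_T; K = p_D^3 / (p_C^2) with p_i = y_i·P.
Substituting and setting equal to 96.8 bar gives a polynomial in X; the root in (0,1) is X = 0.834.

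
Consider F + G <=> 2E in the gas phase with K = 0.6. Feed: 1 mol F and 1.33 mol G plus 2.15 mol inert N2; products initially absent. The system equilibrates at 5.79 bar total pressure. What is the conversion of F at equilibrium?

Basis: 1 mol F initially; let X = conversion of F. Extent ξ = X.
Species balance: n_F = 1 − X; n_G = 1.33 − X; n_E = 2X; n_I = 2.15 (inert).
Since Δν = 0, n_T = 4.48 throughout.
y_i = n_i/n_T, p_i = y_i·P. K = p_E^2 / (p_F p_G).
Setting this equal to 0.6 and taking the physical root (0 < X < 1) gives X = 0.321.

X = 0.321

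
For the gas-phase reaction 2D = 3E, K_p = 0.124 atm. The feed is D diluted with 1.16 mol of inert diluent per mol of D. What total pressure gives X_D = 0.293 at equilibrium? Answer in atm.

Let X = conversion of D (basis 1 mol D); extent of reaction ξ = 0.5X.
Moles: n_D = 1 − X; n_E = 1.5X; n_I = 1.16 (inert).
Summing: n_T = 2.16 + 0.5X.
K_p = p_E^3 / (p_D^2) with p_i = (n_i/n_T)·P.
At X = 0.293: the mole-fraction product g(X) = Π y_i^ν_i = 0.07364. Since K_p = g(X)·P^{1}, P = (K_p/g)^(1/1) = (0.124/0.07364)^(1/1) = 1.68 atm.

P = 1.68 atm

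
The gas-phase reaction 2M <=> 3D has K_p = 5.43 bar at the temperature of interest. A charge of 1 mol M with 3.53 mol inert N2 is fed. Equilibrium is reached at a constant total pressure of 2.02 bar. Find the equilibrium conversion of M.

Take 1 mol M as basis and let X be its fractional conversion, so ξ = 0.5X.
Moles: n_M = 1 − X; n_D = 1.5X; n_I = 3.53 (inert).
Total moles n_T = 4.53 + 0.5X.
With p_i = (n_i/n_T)P, K_p = p_D^3 / (p_M^2).
This yields a degree-3 equation in X; solving on (0,1), X = 0.702.

X = 0.702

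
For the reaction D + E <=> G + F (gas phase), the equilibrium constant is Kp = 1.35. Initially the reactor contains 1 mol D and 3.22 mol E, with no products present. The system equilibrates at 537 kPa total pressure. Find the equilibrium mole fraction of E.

y_E = 0.573

Let X = conversion of D (basis 1 mol D); extent of reaction ξ = X.
Species balance: n_D = 1 − X; n_E = 3.22 − X; n_G = X; n_F = X.
Total moles n_T = 4.22 (Δν = 0, constant).
Mole fractions y_i = n_i/n_T; Kp = p_G p_F / (p_D p_E) with p_i = y_i·P.
Substituting and setting equal to 1.35 gives a polynomial in X; the root in (0,1) is X = 0.803.
Then n_E = 2.42, n_T = 4.22, so y_E = 0.573.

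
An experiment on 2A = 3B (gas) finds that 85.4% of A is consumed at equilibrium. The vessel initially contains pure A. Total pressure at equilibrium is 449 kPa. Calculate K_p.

Take 1 mol A as basis and let X be its fractional conversion, so ξ = 0.5X.
At extent ξ: n_A = 1 − X; n_B = 1.5X.
n_T = Σnᵢ = 1 + 0.5X.
At X = 0.854: n_A = 0.146, n_B = 1.28, n_T = 1.43.
p_i = (n_i/n_T)·P. K_p = p_B^3 / (p_A^2) = 3.1e+04 kPa.

K_p = 3.1e+04 kPa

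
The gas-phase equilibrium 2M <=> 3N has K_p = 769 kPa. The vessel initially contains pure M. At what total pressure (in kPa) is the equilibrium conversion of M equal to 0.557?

P = 331 kPa

Basis: 1 mol M initially; let X = conversion of M. Extent ξ = 0.5X.
At extent ξ: n_M = 1 − X; n_N = 1.5X.
n_T = Σnᵢ = 1 + 0.5X.
K_p = p_N^3 / (p_M^2) with p_i = (n_i/n_T)·P.
At X = 0.557: the mole-fraction product g(X) = Π y_i^ν_i = 2.325. Since K_p = g(X)·P^{1}, P = (K_p/g)^(1/1) = (769/2.325)^(1/1) = 331 kPa.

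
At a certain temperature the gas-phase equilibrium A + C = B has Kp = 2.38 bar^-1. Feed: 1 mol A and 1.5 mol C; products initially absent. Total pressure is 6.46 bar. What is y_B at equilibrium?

y_B = 0.522

Basis: 1 mol A initially; let X = conversion of A. Extent ξ = X.
Mole table: n_A = 1 − X; n_C = 1.5 − X; n_B = X.
Summing: n_T = 2.5 − X.
y_i = n_i/n_T, p_i = y_i·P. Kp = p_B / (p_A p_C).
Equating to 2.38 bar^-1 and solving on 0 < X < 1: X = 0.857.
Then n_B = 0.857, n_T = 1.64, so y_B = 0.522.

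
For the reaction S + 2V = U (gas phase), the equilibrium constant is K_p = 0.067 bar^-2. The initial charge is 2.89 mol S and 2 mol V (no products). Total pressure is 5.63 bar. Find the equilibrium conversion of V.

X = 0.425

Take 2 mol V as basis and let X be its fractional conversion, so ξ = X.
Species balance: n_S = 2.89 − X; n_V = 2 − 2X; n_U = X.
n_T = Σnᵢ = 4.89 − 2X.
Mole fractions y_i = n_i/n_T; K_p = p_U / (p_S p_V^2) with p_i = y_i·P.
Substituting and setting equal to 0.067 bar^-2 gives a polynomial in X; the root in (0,1) is X = 0.425.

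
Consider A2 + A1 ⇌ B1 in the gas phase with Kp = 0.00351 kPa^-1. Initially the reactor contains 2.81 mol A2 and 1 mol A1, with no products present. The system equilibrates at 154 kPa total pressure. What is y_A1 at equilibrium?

y_A1 = 0.204

Let X = conversion of A1 (basis 1 mol A1); extent of reaction ξ = X.
Mole table: n_A2 = 2.81 − X; n_A1 = 1 − X; n_B1 = X.
Summing: n_T = 3.81 − X.
y_i = n_i/n_T, p_i = y_i·P. Kp = p_B1 / (p_A2 p_A1).
Setting this equal to 0.00351 kPa^-1 and taking the physical root (0 < X < 1) gives X = 0.279.
Then n_A1 = 0.721, n_T = 3.53, so y_A1 = 0.204.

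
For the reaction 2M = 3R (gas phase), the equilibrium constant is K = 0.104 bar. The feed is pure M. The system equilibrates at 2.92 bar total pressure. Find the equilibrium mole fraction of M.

y_M = 0.733

Basis: 1 mol M initially; let X = conversion of M. Extent ξ = 0.5X.
At extent ξ: n_M = 1 − X; n_R = 1.5X.
n_T = Σnᵢ = 1 + 0.5X.
y_i = n_i/n_T, p_i = y_i·P. K = p_R^3 / (p_M^2).
Substituting and setting equal to 0.104 bar gives a polynomial in X; the root in (0,1) is X = 0.196.
Then n_M = 0.804, n_T = 1.1, so y_M = 0.733.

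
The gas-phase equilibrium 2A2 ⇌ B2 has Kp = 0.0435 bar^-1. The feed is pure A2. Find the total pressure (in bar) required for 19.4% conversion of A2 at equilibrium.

P = 3.1 bar

Take 1 mol A2 as basis and let X be its fractional conversion, so ξ = 0.5X.
Moles: n_A2 = 1 − X; n_B2 = 0.5X.
Summing: n_T = 1 − 0.5X.
Kp = p_B2 / (p_A2^2) with p_i = (n_i/n_T)·P.
At X = 0.194: the mole-fraction product g(X) = Π y_i^ν_i = 0.1348. Since Kp = g(X)·P^{-1}, P = (g/Kp)^(1/1) = (0.1348/0.0435)^(1/1) = 3.1 bar.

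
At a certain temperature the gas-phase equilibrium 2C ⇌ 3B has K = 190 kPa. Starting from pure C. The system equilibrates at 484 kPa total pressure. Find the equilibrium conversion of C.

Let X = conversion of C (basis 1 mol C); extent of reaction ξ = 0.5X.
Species balance: n_C = 1 − X; n_B = 1.5X.
n_T = Σnᵢ = 1 + 0.5X.
Mole fractions y_i = n_i/n_T; K = p_B^3 / (p_C^2) with p_i = y_i·P.
Equating to 190 kPa and solving on 0 < X < 1: X = 0.377.

X = 0.377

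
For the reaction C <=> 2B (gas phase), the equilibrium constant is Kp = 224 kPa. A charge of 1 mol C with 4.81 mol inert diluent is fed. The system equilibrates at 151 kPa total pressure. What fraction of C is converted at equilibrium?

Let X = conversion of C (basis 1 mol C); extent of reaction ξ = X.
Moles: n_C = 1 − X; n_B = 2X; n_I = 4.81 (inert).
n_T = Σnᵢ = 5.81 + X.
Mole fractions y_i = n_i/n_T; Kp = p_B^2 / (p_C) with p_i = y_i·P.
Setting this equal to 224 kPa and taking the physical root (0 < X < 1) gives X = 0.762.

X = 0.762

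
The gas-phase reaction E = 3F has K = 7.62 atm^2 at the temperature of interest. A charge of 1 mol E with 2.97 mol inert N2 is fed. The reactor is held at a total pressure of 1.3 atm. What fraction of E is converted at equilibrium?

Basis: 1 mol E initially; let X = conversion of E. Extent ξ = X.
Moles: n_E = 1 − X; n_F = 3X; n_I = 2.97 (inert).
Summing: n_T = 3.97 + 2X.
y_i = n_i/n_T, p_i = y_i·P. K = p_F^3 / (p_E).
Setting this equal to 7.62 atm^2 and taking the physical root (0 < X < 1) gives X = 0.877.

X = 0.877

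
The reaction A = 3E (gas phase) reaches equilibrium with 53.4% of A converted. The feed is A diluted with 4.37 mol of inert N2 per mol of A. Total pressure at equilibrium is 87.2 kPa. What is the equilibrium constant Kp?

Kp = 1.62e+03 kPa^2

Let X = conversion of A (basis 1 mol A); extent of reaction ξ = X.
At extent ξ: n_A = 1 − X; n_E = 3X; n_I = 4.37 (inert).
Total moles n_T = 5.37 + 2X.
At X = 0.534: n_A = 0.466, n_E = 1.6, n_T = 6.44.
p_i = (n_i/n_T)·P. Kp = p_E^3 / (p_A) = 1.62e+03 kPa^2.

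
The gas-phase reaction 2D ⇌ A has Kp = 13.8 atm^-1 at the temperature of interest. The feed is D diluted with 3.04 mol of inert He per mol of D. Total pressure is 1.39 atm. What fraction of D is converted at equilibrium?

Basis: 1 mol D initially; let X = conversion of D. Extent ξ = 0.5X.
Mole table: n_D = 1 − X; n_A = 0.5X; n_I = 3.04 (inert).
Summing: n_T = 4.04 − 0.5X.
With p_i = (n_i/n_T)P, Kp = p_A / (p_D^2).
Equating to 13.8 atm^-1 and solving on 0 < X < 1: X = 0.735.

X = 0.735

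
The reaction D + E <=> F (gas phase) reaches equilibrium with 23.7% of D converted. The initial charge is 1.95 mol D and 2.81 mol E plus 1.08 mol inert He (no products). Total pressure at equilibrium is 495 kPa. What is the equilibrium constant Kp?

Kp = 0.00144 kPa^-1

Basis: 1.95 mol D initially; let X = conversion of D. Extent ξ = 1.95X.
Mole table: n_D = 1.95 − 1.95X; n_E = 2.81 − 1.95X; n_F = 1.95X; n_I = 1.08 (inert).
n_T = Σnᵢ = 5.84 − 1.95X.
At X = 0.237: n_D = 1.49, n_E = 2.35, n_F = 0.462, n_T = 5.38.
p_i = (n_i/n_T)·P. Kp = p_F / (p_D p_E) = 0.00144 kPa^-1.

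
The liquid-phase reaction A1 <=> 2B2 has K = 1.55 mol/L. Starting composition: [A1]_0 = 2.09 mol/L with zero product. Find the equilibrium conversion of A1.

Let X = conversion of A1; extent ξ = 2.09·X mol/L.
Concentrations: [A1] = 2.09 − 2.09X; [B2] = 4.18X.
K = [B2]^2 / ([A1]).
Solving K = 1.55 for X ∈ (0,1): X = 0.348.

X = 0.348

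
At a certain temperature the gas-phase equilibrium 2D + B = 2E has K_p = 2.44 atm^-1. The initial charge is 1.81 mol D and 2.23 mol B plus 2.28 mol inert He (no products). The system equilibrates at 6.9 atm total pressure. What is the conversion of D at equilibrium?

X = 0.686

Basis: 1.81 mol D initially; let X = conversion of D. Extent ξ = 0.905X.
Species balance: n_D = 1.81 − 1.81X; n_B = 2.23 − 0.905X; n_E = 1.81X; n_I = 2.28 (inert).
Total moles n_T = 6.32 − 0.905X.
Mole fractions y_i = n_i/n_T; K_p = p_E^2 / (p_D^2 p_B) with p_i = y_i·P.
Equating to 2.44 atm^-1 and solving on 0 < X < 1: X = 0.686.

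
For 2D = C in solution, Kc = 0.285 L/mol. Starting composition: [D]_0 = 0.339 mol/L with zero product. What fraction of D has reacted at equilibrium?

X = 0.142

Let X = conversion of D; extent ξ = 0.339X/2 mol/L.
Concentrations: [D] = 0.339 − 0.339X; [C] = 0.17X.
Kc = [C] / ([D]^2).
Equating to 0.285 L/mol: the physical root is X = 0.142.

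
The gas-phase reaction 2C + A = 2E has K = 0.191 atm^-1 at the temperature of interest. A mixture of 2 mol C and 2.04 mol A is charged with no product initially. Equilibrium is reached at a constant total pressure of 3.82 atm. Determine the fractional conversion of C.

X = 0.366

Take 2 mol C as basis and let X be its fractional conversion, so ξ = X.
Moles: n_C = 2 − 2X; n_A = 2.04 − X; n_E = 2X.
Summing: n_T = 4.04 − X.
y_i = n_i/n_T, p_i = y_i·P. K = p_E^2 / (p_C^2 p_A).
This yields a degree-3 equation in X; solving on (0,1), X = 0.366.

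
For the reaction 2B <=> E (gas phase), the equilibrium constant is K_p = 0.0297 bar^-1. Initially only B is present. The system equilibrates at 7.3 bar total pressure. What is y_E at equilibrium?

y_E = 0.155

Basis: 1 mol B initially; let X = conversion of B. Extent ξ = 0.5X.
Mole table: n_B = 1 − X; n_E = 0.5X.
Summing: n_T = 1 − 0.5X.
y_i = n_i/n_T, p_i = y_i·P. K_p = p_E / (p_B^2).
Setting this equal to 0.0297 bar^-1 and taking the physical root (0 < X < 1) gives X = 0.268.
Then n_E = 0.134, n_T = 0.866, so y_E = 0.155.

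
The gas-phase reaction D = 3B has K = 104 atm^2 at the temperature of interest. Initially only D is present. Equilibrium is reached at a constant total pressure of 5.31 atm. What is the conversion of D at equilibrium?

Basis: 1 mol D initially; let X = conversion of D. Extent ξ = X.
Mole table: n_D = 1 − X; n_B = 3X.
Total moles n_T = 1 + 2X.
Mole fractions y_i = n_i/n_T; K = p_B^3 / (p_D) with p_i = y_i·P.
Equating to 104 atm^2 and solving on 0 < X < 1: X = 0.636.

X = 0.636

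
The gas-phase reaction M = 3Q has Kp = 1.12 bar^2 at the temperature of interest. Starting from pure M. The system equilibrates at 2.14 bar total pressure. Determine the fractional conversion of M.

Let X = conversion of M (basis 1 mol M); extent of reaction ξ = X.
At extent ξ: n_M = 1 − X; n_Q = 3X.
Total moles n_T = 1 + 2X.
Mole fractions y_i = n_i/n_T; Kp = p_Q^3 / (p_M) with p_i = y_i·P.
Setting this equal to 1.12 bar^2 and taking the physical root (0 < X < 1) gives X = 0.248.

X = 0.248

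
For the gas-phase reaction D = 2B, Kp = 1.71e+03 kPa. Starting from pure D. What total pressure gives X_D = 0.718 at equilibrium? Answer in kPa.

P = 402 kPa

Let X = conversion of D (basis 1 mol D); extent of reaction ξ = X.
At extent ξ: n_D = 1 − X; n_B = 2X.
Total moles n_T = 1 + X.
Kp = p_B^2 / (p_D) with p_i = (n_i/n_T)·P.
At X = 0.718: the mole-fraction product g(X) = Π y_i^ν_i = 4.256. Since Kp = g(X)·P^{1}, P = (Kp/g)^(1/1) = (1.71e+03/4.256)^(1/1) = 402 kPa.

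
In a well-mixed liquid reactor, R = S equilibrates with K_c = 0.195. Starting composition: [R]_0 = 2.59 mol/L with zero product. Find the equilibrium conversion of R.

X = 0.163

Let X = conversion of R; extent ξ = 2.59·X mol/L.
Concentrations: [R] = 2.59 − 2.59X; [S] = 2.59X.
K_c = [S] / ([R]).
Setting equal to 0.195 and solving for X on (0,1) gives X = 0.163.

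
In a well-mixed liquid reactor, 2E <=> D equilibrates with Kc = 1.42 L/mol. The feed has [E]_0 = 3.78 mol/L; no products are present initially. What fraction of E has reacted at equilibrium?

Let X = conversion of E; extent ξ = 3.78X/2 mol/L.
Concentrations: [E] = 3.78 − 3.78X; [D] = 1.89X.
Kc = [D] / ([E]^2).
This equals 1.42 at X = 0.738 (the root in 0 < X < 1).

X = 0.738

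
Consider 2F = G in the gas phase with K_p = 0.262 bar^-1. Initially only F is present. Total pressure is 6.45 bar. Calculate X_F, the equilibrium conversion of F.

Basis: 1 mol F initially; let X = conversion of F. Extent ξ = 0.5X.
Mole table: n_F = 1 − X; n_G = 0.5X.
Total moles n_T = 1 − 0.5X.
With p_i = (n_i/n_T)P, K_p = p_G / (p_F^2).
Equating to 0.262 bar^-1 and solving on 0 < X < 1: X = 0.641.

X = 0.641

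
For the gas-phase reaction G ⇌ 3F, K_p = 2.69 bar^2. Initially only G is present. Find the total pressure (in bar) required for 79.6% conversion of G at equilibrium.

P = 0.52 bar

Take 1 mol G as basis and let X be its fractional conversion, so ξ = X.
Species balance: n_G = 1 − X; n_F = 3X.
Summing: n_T = 1 + 2X.
K_p = p_F^3 / (p_G) with p_i = (n_i/n_T)·P.
At X = 0.796: the mole-fraction product g(X) = Π y_i^ν_i = 9.936. Since K_p = g(X)·P^{2}, P = (K_p/g)^(1/2) = (2.69/9.936)^(1/2) = 0.52 bar.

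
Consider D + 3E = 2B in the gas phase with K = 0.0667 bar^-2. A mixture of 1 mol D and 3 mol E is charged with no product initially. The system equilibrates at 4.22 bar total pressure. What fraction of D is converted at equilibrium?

Take 1 mol D as basis and let X be its fractional conversion, so ξ = X.
At extent ξ: n_D = 1 − X; n_E = 3 − 3X; n_B = 2X.
Total moles n_T = 4 − 2X.
With p_i = (n_i/n_T)P, K = p_B^2 / (p_D p_E^3).
Substituting and setting equal to 0.0667 bar^-2 gives a polynomial in X; the root in (0,1) is X = 0.357.

X = 0.357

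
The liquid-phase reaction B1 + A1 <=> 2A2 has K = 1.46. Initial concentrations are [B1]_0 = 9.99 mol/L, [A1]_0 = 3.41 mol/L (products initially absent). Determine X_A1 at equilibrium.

X = 0.591

Let X = conversion of A1; extent ξ = 3.41·X mol/L.
Concentrations: [B1] = 9.99 − 3.41X; [A1] = 3.41 − 3.41X; [A2] = 6.82X.
K = [A2]^2 / ([B1] [A1]).
This equals 1.46 at X = 0.591 (the root in 0 < X < 1).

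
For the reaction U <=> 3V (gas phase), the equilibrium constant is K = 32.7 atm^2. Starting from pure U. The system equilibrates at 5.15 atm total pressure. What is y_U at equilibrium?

Basis: 1 mol U initially; let X = conversion of U. Extent ξ = X.
At extent ξ: n_U = 1 − X; n_V = 3X.
Summing: n_T = 1 + 2X.
Mole fractions y_i = n_i/n_T; K = p_V^3 / (p_U) with p_i = y_i·P.
Setting this equal to 32.7 atm^2 and taking the physical root (0 < X < 1) gives X = 0.449.
Then n_U = 0.551, n_T = 1.9, so y_U = 0.290.

y_U = 0.290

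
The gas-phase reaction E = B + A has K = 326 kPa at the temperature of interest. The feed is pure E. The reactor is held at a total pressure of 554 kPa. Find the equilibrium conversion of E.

Let X = conversion of E (basis 1 mol E); extent of reaction ξ = X.
At extent ξ: n_E = 1 − X; n_B = X; n_A = X.
Summing: n_T = 1 + X.
Mole fractions y_i = n_i/n_T; K = p_B p_A / (p_E) with p_i = y_i·P.
Substituting and setting equal to 326 kPa gives a polynomial in X; the root in (0,1) is X = 0.609.

X = 0.609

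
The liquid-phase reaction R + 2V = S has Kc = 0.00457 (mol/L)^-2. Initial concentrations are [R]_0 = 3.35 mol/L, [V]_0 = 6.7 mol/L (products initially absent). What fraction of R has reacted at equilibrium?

X = 0.133

Let X = conversion of R; extent ξ = 3.35·X mol/L.
Concentrations: [R] = 3.35 − 3.35X; [V] = 6.7 − 6.7X; [S] = 3.35X.
Kc = [S] / ([R] [V]^2).
Solving Kc = 0.00457 for X ∈ (0,1): X = 0.133.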